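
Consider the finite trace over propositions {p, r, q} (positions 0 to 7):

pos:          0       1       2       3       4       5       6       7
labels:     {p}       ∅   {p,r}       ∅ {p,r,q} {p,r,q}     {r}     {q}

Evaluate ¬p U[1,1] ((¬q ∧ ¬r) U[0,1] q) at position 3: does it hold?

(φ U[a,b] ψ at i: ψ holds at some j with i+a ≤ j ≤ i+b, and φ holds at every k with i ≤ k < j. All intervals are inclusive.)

Yes

Need some j in [4,4] with ((¬q ∧ ¬r) U[0,1] q), and ¬p at every k in [3,j-1].
  j=4: ((¬q ∧ ¬r) U[0,1] q) holds; ¬p holds at every k in [3,3] → satisfied.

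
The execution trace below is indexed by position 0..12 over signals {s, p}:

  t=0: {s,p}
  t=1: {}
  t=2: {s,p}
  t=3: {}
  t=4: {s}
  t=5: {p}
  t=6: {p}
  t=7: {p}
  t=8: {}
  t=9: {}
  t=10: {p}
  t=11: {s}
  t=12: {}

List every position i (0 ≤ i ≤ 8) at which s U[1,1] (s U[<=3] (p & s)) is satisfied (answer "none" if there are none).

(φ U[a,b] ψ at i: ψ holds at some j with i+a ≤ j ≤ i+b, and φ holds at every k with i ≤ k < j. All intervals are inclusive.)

none

Evaluate at each i in [0,8]:
  i=0: ✗ (no rhs in [1,1])
  i=1: ✗ (lhs fails at k=1 before rhs at j=2)
  i=2: ✗ (no rhs in [3,3])
  i=3: ✗ (no rhs in [4,4])
  i=4: ✗ (no rhs in [5,5])
  i=5: ✗ (no rhs in [6,6])
  i=6: ✗ (no rhs in [7,7])
  i=7: ✗ (no rhs in [8,8])
  i=8: ✗ (no rhs in [9,9])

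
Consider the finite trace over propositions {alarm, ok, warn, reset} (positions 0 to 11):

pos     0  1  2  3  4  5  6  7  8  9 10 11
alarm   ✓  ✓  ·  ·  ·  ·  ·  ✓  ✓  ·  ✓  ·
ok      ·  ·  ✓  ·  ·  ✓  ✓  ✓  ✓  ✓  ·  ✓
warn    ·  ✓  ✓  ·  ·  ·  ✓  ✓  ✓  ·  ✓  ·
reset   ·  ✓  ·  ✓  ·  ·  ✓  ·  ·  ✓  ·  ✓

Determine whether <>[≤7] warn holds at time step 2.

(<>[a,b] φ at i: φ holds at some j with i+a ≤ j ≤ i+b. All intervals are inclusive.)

Check warn at each j in [2,9]:
  j=2: true
  j=3: false
  j=4: false
  j=5: false
  j=6: true
  j=7: true
  j=8: true
  j=9: false
Found at j=2 → formula holds.

Yes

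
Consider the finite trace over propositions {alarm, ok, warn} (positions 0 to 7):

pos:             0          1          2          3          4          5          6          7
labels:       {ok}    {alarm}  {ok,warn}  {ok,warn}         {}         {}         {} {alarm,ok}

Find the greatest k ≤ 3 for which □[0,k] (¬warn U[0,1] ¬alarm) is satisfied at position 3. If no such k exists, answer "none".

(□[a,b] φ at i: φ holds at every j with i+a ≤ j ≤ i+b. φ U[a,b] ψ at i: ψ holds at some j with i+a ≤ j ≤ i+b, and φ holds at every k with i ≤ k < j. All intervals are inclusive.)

3

(¬warn U[0,1] ¬alarm) must hold from j=3 onward; find where it first fails.
  j=3: holds
  j=4: holds
  j=5: holds
  j=6: holds
Holds through j=6; largest k = 3.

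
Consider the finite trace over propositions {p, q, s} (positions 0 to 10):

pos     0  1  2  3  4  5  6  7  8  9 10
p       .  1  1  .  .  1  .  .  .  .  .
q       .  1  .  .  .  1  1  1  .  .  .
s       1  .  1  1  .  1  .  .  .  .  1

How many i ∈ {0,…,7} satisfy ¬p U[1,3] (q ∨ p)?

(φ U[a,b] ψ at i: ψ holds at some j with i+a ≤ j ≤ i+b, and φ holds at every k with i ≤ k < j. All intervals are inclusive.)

4

Evaluate at each i in [0,7]:
  i=0: ✓ (rhs at j=1; lhs holds on [0,0])
  i=1: ✗ (lhs fails at k=1 before rhs at j=2)
  i=2: ✗ (lhs fails at k=2 before rhs at j=5)
  i=3: ✓ (rhs at j=5; lhs holds on [3,4])
  i=4: ✓ (rhs at j=5; lhs holds on [4,4])
  i=5: ✗ (lhs fails at k=5 before rhs at j=6)
  i=6: ✓ (rhs at j=7; lhs holds on [6,6])
  i=7: ✗ (no rhs in [8,10])
Positions where it holds: {0, 3, 4, 6} → 4.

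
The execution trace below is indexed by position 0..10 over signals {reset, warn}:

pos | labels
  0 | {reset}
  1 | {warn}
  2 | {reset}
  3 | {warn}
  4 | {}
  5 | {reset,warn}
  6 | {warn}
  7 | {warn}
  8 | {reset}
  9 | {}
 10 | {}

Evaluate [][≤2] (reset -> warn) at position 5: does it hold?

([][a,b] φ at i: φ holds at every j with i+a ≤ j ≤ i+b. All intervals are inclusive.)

Holds

Check (reset -> warn) at every j in [5,7]:
  j=5: antecedent true; consequent true → ✓
  j=6: antecedent false → ✓
  j=7: antecedent false → ✓
All positions satisfy it → formula holds.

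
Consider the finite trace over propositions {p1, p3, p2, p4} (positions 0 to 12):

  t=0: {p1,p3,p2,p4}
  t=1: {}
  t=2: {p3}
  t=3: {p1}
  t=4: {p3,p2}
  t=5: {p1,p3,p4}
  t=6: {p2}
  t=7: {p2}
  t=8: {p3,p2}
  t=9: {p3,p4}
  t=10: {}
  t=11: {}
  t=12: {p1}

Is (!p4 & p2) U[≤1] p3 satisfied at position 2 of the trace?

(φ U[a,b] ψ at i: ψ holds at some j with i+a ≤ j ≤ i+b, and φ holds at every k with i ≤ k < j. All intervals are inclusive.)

Need some j in [2,3] with p3, and (!p4 & p2) at every k in [2,j-1].
  j=2: p3 holds; no prefix to check → satisfied.

Yes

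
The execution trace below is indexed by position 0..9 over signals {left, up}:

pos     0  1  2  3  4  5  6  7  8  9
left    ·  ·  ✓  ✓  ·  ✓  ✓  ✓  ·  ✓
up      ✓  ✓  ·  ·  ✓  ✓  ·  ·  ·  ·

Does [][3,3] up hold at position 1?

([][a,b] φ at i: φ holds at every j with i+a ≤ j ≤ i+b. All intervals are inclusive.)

Check up at every j in [4,4]:
  j=4: true
All positions satisfy it → formula holds.

Yes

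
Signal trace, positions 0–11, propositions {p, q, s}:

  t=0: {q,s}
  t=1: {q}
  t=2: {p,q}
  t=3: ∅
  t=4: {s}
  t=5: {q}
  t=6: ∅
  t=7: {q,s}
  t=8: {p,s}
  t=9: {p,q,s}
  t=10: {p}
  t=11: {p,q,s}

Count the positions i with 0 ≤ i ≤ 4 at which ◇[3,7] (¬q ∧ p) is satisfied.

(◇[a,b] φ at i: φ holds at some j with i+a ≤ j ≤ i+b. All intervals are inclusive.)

4

Evaluate at each i in [0,4]:
  i=0: ✗ (none in [3,7])
  i=1: ✓ (witness j=8)
  i=2: ✓ (witness j=8)
  i=3: ✓ (witness j=8)
  i=4: ✓ (witness j=8)
Positions where it holds: {1, 2, 3, 4} → 4.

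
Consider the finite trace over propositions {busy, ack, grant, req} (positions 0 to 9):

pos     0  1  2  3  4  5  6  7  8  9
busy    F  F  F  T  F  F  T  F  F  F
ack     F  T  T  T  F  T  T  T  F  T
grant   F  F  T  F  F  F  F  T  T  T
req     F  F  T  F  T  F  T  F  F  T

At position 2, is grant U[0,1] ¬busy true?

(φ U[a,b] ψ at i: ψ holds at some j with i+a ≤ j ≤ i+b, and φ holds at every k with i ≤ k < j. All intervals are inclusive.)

Need some j in [2,3] with ¬busy, and grant at every k in [2,j-1].
  j=2: ¬busy holds; no prefix to check → satisfied.

Yes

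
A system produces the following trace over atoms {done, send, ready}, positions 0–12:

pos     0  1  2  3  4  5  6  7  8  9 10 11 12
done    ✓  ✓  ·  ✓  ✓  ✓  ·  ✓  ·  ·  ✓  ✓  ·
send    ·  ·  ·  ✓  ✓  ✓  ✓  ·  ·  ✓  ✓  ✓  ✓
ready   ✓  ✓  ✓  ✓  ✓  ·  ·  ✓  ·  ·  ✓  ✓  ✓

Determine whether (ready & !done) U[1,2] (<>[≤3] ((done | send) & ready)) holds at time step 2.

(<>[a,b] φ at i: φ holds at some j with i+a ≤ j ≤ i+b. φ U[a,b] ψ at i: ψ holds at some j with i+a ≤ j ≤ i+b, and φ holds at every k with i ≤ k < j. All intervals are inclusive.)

Need some j in [3,4] with <>[≤3] ((done | send) & ready), and (ready & !done) at every k in [2,j-1].
  j=3: <>[≤3] ((done | send) & ready) holds; (ready & !done) holds at every k in [2,2] → satisfied.

Holds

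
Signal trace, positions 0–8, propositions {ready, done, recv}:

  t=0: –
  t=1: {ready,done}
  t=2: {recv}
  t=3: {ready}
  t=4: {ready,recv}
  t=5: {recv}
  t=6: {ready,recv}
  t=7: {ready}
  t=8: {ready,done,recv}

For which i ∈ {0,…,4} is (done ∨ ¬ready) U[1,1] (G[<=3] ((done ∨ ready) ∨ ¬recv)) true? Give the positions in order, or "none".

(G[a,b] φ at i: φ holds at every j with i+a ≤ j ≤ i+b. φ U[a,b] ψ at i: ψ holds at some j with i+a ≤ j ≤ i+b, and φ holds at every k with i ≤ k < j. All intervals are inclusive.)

none

Evaluate at each i in [0,4]:
  i=0: ✗ (no rhs in [1,1])
  i=1: ✗ (no rhs in [2,2])
  i=2: ✗ (no rhs in [3,3])
  i=3: ✗ (no rhs in [4,4])
  i=4: ✗ (no rhs in [5,5])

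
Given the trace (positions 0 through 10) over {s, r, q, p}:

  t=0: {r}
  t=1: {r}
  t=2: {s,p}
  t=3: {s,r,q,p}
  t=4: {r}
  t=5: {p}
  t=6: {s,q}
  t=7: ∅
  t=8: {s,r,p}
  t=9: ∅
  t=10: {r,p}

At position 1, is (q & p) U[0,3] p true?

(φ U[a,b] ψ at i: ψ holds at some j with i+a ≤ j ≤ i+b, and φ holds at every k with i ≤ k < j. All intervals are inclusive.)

No

Need some j in [1,4] with p, and (q & p) at every k in [1,j-1].
  j=1: p false.
  j=2: p holds, but (q & p) fails at k=1 → not this j.
  j=3: p holds, but (q & p) fails at k=1 → not this j.
  j=4: p false.
No j in the window works → until fails.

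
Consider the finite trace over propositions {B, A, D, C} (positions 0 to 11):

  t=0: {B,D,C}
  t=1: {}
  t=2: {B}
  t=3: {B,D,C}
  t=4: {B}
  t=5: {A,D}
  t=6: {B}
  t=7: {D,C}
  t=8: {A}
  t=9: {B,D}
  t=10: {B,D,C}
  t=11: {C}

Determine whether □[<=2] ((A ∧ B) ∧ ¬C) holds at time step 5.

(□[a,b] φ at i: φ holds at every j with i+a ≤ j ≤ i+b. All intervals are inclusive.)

No

Check ((A ∧ B) ∧ ¬C) at every j in [5,7]:
  j=5: false
  j=6: false
  j=7: false
Fails at j=5 → formula fails.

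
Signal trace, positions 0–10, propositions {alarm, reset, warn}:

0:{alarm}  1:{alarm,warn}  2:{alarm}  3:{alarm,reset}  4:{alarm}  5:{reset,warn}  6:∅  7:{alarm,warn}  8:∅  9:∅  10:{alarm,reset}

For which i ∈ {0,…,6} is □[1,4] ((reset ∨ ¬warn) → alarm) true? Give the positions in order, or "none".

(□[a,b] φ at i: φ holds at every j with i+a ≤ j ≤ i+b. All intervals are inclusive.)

0

Evaluate at each i in [0,6]:
  i=0: ✓ (all of [1,4])
  i=1: ✗ (fails at j=5)
  i=2: ✗ (fails at j=5)
  i=3: ✗ (fails at j=5)
  i=4: ✗ (fails at j=5)
  i=5: ✗ (fails at j=6)
  i=6: ✗ (fails at j=8)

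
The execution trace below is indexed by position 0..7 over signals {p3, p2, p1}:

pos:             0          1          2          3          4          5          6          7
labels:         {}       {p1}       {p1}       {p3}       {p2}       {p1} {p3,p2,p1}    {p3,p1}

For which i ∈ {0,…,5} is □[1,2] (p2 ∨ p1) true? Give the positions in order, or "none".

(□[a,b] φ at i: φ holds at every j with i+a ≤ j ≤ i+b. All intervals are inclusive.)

Evaluate at each i in [0,5]:
  i=0: ✓ (all of [1,2])
  i=1: ✗ (fails at j=3)
  i=2: ✗ (fails at j=3)
  i=3: ✓ (all of [4,5])
  i=4: ✓ (all of [5,6])
  i=5: ✓ (all of [6,7])

0, 3, 4, 5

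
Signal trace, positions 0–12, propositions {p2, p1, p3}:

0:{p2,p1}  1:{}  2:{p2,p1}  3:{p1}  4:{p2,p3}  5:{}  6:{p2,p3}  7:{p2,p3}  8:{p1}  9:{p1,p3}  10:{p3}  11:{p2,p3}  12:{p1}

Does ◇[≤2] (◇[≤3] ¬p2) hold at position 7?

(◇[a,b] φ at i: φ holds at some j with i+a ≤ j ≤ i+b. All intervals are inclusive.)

Yes

Check ◇[≤3] ¬p2 at each j in [7,9]:
  j=7: holds (witness at 8)
  j=8: holds (witness at 8)
  j=9: holds (witness at 9)
Found at j=7 → formula holds.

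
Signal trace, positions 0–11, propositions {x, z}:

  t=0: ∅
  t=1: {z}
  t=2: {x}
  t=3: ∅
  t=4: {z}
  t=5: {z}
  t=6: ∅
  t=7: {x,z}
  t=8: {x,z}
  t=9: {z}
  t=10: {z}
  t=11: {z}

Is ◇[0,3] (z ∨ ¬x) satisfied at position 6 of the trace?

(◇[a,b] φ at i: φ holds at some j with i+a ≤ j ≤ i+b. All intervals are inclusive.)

Holds

Check (z ∨ ¬x) at each j in [6,9]:
  j=6: true
  j=7: true
  j=8: true
  j=9: true
Found at j=6 → formula holds.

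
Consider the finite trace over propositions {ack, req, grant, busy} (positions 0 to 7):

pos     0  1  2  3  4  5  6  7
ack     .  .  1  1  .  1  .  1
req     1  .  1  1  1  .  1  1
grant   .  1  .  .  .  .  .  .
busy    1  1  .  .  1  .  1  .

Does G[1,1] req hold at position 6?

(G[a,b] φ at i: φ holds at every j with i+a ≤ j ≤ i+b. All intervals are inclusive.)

Check req at every j in [7,7]:
  j=7: true
All positions satisfy it → formula holds.

True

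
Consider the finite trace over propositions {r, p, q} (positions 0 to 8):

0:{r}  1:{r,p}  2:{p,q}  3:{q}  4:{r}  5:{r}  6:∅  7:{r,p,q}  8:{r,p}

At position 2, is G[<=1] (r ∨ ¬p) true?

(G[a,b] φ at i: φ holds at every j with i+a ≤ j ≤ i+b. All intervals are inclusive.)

Does not hold

Check (r ∨ ¬p) at every j in [2,3]:
  j=2: false
  j=3: true
Fails at j=2 → formula fails.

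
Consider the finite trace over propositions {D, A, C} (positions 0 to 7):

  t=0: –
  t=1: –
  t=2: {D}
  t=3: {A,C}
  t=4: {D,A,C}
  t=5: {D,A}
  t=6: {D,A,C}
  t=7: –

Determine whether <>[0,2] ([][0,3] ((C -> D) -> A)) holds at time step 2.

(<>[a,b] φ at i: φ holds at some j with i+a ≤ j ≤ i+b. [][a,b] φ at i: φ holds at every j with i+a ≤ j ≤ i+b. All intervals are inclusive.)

Check [][0,3] ((C -> D) -> A) at each j in [2,4]:
  j=2: fails at 2
  j=3: holds on [3,6]
  j=4: fails at 7
Found at j=3 → formula holds.

Holds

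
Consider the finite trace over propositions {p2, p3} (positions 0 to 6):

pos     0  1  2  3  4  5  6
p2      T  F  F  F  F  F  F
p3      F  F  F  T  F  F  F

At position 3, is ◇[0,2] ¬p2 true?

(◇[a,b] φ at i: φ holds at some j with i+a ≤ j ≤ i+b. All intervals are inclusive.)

Check ¬p2 at each j in [3,5]:
  j=3: true
  j=4: true
  j=5: true
Found at j=3 → formula holds.

True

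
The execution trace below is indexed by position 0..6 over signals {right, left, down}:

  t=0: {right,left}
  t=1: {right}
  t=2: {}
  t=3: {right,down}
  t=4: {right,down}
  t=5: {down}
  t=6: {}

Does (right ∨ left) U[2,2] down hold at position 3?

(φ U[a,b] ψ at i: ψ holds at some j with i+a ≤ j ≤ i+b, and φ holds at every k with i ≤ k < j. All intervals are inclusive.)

Need some j in [5,5] with down, and (right ∨ left) at every k in [3,j-1].
  j=5: down holds; (right ∨ left) holds at every k in [3,4] → satisfied.

True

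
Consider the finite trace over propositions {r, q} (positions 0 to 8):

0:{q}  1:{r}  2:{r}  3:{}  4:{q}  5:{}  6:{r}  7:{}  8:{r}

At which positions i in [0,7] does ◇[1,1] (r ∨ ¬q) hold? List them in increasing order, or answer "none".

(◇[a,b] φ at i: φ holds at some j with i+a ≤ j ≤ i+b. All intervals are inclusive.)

0, 1, 2, 4, 5, 6, 7

Evaluate at each i in [0,7]:
  i=0: ✓ (witness j=1)
  i=1: ✓ (witness j=2)
  i=2: ✓ (witness j=3)
  i=3: ✗ (none in [4,4])
  i=4: ✓ (witness j=5)
  i=5: ✓ (witness j=6)
  i=6: ✓ (witness j=7)
  i=7: ✓ (witness j=8)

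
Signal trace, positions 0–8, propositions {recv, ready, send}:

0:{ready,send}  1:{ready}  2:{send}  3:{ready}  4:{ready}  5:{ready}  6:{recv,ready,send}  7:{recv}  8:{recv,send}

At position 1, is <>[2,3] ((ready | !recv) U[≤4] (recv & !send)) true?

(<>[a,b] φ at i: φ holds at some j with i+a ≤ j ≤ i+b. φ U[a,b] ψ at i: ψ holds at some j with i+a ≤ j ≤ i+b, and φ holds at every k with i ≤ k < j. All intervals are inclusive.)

Yes

Check ((ready | !recv) U[≤4] (recv & !send)) at each j in [3,4]:
  j=3: holds
  j=4: holds
Found at j=3 → formula holds.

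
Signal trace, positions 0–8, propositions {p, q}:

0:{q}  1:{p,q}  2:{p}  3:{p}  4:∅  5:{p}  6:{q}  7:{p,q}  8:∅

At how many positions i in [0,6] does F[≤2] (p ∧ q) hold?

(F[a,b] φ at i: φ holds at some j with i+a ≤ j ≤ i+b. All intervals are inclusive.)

4

Evaluate at each i in [0,6]:
  i=0: ✓ (witness j=1)
  i=1: ✓ (witness j=1)
  i=2: ✗ (none in [2,4])
  i=3: ✗ (none in [3,5])
  i=4: ✗ (none in [4,6])
  i=5: ✓ (witness j=7)
  i=6: ✓ (witness j=7)
Positions where it holds: {0, 1, 5, 6} → 4.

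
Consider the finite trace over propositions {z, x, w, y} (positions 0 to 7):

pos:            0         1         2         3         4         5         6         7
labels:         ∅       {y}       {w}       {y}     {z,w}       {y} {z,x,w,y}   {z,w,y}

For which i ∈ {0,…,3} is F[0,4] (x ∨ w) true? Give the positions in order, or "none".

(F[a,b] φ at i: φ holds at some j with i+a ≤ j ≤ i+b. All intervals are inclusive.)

0, 1, 2, 3

Evaluate at each i in [0,3]:
  i=0: ✓ (witness j=2)
  i=1: ✓ (witness j=2)
  i=2: ✓ (witness j=2)
  i=3: ✓ (witness j=4)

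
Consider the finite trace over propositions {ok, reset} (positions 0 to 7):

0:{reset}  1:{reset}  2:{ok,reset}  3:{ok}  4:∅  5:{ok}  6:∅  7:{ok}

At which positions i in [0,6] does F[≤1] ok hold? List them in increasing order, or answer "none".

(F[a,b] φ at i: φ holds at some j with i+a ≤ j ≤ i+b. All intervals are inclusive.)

Evaluate at each i in [0,6]:
  i=0: ✗ (none in [0,1])
  i=1: ✓ (witness j=2)
  i=2: ✓ (witness j=2)
  i=3: ✓ (witness j=3)
  i=4: ✓ (witness j=5)
  i=5: ✓ (witness j=5)
  i=6: ✓ (witness j=7)

1, 2, 3, 4, 5, 6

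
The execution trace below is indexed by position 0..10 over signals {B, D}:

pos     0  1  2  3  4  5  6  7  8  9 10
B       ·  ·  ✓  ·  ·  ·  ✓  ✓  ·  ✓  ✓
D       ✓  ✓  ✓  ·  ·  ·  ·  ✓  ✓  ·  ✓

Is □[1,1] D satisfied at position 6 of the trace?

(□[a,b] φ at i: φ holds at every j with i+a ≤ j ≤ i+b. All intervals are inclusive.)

True

Check D at every j in [7,7]:
  j=7: true
All positions satisfy it → formula holds.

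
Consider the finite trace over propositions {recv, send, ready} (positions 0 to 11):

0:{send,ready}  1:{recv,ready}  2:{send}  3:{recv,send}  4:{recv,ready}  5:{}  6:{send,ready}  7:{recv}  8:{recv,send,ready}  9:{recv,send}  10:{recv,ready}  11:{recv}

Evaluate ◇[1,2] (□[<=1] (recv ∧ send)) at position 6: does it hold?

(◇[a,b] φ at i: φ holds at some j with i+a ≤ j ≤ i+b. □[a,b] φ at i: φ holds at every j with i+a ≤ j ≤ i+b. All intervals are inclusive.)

Check □[<=1] (recv ∧ send) at each j in [7,8]:
  j=7: fails at 7
  j=8: holds on [8,9]
Found at j=8 → formula holds.

Yes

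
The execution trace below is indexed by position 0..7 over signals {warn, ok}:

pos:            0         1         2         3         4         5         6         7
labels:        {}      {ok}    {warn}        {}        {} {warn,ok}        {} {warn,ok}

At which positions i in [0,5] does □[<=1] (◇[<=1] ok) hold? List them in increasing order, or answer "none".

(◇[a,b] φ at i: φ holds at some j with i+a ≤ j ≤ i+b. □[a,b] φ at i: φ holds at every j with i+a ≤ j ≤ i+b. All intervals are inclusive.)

Evaluate at each i in [0,5]:
  i=0: ✓ (all of [0,1])
  i=1: ✗ (fails at j=2)
  i=2: ✗ (fails at j=2)
  i=3: ✗ (fails at j=3)
  i=4: ✓ (all of [4,5])
  i=5: ✓ (all of [5,6])

0, 4, 5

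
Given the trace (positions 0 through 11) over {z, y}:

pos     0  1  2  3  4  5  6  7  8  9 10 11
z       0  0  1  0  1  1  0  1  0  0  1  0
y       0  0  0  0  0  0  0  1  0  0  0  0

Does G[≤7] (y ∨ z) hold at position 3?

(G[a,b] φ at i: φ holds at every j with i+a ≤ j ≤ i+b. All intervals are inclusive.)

Does not hold

Check (y ∨ z) at every j in [3,10]:
  j=3: false
  j=4: true
  j=5: true
  j=6: false
  j=7: true
  j=8: false
  j=9: false
  j=10: true
Fails at j=3 → formula fails.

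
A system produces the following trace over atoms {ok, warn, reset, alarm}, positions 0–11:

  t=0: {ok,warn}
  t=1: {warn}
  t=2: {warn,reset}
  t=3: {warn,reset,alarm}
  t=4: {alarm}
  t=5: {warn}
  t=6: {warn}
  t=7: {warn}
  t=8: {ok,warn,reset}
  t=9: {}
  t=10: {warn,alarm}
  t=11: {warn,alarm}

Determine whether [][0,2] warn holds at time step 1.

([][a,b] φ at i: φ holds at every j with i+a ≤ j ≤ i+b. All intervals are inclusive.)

Check warn at every j in [1,3]:
  j=1: true
  j=2: true
  j=3: true
All positions satisfy it → formula holds.

Yes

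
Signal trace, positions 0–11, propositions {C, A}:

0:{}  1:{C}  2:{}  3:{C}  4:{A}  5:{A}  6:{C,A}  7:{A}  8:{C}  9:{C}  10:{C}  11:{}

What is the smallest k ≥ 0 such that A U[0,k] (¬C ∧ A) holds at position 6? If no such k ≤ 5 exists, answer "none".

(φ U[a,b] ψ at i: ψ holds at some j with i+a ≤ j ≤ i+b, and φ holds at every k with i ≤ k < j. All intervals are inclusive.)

Need earliest j ≥ 6 with (¬C ∧ A), and A at every k in [6,j-1].
  j=6: rhs fails.
  j=7: rhs holds; lhs holds on [6,6]. k = 1.

1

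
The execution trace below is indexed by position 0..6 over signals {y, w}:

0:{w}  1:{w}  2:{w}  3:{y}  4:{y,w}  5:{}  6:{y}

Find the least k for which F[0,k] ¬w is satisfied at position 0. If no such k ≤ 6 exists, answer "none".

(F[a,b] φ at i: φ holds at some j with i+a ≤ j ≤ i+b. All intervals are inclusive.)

3

Scan j = 0,1,… for ¬w:
  j=0: fails
  j=1: fails
  j=2: fails
  j=3: holds
First hit at j=3, so smallest k = 3-0 = 3.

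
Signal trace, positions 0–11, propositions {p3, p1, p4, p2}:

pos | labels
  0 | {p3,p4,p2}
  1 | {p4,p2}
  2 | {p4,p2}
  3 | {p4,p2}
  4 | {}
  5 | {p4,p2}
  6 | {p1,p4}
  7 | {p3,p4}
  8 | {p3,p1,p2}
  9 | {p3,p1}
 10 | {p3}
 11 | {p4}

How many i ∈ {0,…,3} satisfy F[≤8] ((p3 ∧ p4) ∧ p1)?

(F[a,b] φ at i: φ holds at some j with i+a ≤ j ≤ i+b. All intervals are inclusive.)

0

Evaluate at each i in [0,3]:
  i=0: ✗ (none in [0,8])
  i=1: ✗ (none in [1,9])
  i=2: ✗ (none in [2,10])
  i=3: ✗ (none in [3,11])
Positions where it holds: {} → 0.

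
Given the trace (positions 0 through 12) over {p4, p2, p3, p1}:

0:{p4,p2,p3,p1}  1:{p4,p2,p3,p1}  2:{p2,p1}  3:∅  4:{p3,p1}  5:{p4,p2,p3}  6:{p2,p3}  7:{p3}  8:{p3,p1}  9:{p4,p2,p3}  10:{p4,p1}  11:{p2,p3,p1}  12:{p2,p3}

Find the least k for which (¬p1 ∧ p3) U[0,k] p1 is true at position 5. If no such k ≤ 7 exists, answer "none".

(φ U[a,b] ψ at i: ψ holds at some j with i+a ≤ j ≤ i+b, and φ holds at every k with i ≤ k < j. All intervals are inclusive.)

3

Need earliest j ≥ 5 with p1, and (¬p1 ∧ p3) at every k in [5,j-1].
  j=5: rhs fails.
  j=6: rhs fails.
  j=7: rhs fails.
  j=8: rhs holds; lhs holds on [5,7]. k = 3.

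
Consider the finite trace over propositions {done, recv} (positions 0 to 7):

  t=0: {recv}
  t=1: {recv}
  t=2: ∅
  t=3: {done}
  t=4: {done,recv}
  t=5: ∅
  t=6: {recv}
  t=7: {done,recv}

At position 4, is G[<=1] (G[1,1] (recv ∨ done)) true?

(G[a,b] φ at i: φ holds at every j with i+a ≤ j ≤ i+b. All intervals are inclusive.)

Check G[1,1] (recv ∨ done) at every j in [4,5]:
  j=4: fails at 5
  j=5: holds on [6,6]
Fails at j=4 → formula fails.

Does not hold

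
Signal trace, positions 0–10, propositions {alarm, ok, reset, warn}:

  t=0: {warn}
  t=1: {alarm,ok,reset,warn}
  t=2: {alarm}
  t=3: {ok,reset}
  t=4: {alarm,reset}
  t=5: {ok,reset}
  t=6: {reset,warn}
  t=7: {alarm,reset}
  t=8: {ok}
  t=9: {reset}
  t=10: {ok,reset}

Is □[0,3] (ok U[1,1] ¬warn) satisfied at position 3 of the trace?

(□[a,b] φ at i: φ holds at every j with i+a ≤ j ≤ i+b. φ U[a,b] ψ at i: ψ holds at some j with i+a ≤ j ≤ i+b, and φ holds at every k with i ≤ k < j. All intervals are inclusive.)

No

Check (ok U[1,1] ¬warn) at every j in [3,6]:
  j=3: holds
  j=4: fails
  j=5: fails
  j=6: fails
Fails at j=4 → formula fails.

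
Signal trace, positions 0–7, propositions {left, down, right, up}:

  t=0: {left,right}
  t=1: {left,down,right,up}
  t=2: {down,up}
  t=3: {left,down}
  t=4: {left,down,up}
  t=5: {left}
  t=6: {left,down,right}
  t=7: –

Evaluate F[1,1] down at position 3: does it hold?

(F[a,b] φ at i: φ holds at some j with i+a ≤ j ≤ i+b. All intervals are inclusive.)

Check down at each j in [4,4]:
  j=4: true
Found at j=4 → formula holds.

True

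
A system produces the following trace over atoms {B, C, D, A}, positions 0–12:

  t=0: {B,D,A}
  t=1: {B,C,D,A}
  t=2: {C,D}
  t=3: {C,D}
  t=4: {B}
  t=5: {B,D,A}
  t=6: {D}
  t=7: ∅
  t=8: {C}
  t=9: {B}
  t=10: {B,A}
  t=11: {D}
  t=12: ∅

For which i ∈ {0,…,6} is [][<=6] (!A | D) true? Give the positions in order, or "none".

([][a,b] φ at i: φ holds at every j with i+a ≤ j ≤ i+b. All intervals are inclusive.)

Evaluate at each i in [0,6]:
  i=0: ✓ (all of [0,6])
  i=1: ✓ (all of [1,7])
  i=2: ✓ (all of [2,8])
  i=3: ✓ (all of [3,9])
  i=4: ✗ (fails at j=10)
  i=5: ✗ (fails at j=10)
  i=6: ✗ (fails at j=10)

0, 1, 2, 3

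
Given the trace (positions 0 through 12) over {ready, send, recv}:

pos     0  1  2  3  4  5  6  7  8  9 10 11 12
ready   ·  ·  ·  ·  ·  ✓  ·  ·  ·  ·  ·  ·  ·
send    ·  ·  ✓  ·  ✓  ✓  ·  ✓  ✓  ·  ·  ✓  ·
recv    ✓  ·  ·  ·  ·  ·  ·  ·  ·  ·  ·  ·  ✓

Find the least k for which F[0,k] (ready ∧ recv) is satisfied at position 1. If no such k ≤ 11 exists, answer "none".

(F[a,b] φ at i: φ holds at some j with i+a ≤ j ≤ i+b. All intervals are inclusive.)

none

Scan j = 1,2,… for (ready ∧ recv):
  j=1: fails
  j=2: fails
  j=3: fails
  j=4: fails
  j=5: fails
  j=6: fails
  j=7: fails
  j=8: fails
  j=9: fails
  j=10: fails
  j=11: fails
  j=12: fails
No j in [1,12] satisfies it → none.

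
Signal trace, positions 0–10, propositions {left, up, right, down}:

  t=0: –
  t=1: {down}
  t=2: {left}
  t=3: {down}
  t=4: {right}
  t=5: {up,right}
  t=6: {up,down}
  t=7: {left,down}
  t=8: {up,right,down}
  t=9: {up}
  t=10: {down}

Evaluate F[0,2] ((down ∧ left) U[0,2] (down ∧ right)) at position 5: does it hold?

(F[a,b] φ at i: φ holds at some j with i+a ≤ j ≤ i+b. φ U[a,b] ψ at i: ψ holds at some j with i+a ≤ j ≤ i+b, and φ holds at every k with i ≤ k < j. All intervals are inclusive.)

Check ((down ∧ left) U[0,2] (down ∧ right)) at each j in [5,7]:
  j=5: fails
  j=6: fails
  j=7: holds
Found at j=7 → formula holds.

Holds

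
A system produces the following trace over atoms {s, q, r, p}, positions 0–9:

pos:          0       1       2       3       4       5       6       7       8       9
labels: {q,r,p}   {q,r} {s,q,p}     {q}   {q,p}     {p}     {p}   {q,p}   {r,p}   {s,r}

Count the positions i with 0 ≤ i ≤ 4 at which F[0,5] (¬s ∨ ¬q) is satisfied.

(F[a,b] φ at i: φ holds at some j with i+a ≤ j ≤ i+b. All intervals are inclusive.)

5

Evaluate at each i in [0,4]:
  i=0: ✓ (witness j=0)
  i=1: ✓ (witness j=1)
  i=2: ✓ (witness j=3)
  i=3: ✓ (witness j=3)
  i=4: ✓ (witness j=4)
Positions where it holds: {0, 1, 2, 3, 4} → 5.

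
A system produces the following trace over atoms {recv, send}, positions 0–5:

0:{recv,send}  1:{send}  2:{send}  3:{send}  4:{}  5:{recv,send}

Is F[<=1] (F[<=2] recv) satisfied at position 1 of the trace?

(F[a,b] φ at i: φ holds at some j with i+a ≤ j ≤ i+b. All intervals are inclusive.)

False

Check F[<=2] recv at each j in [1,2]:
  j=1: fails (none in [1,3])
  j=2: fails (none in [2,4])
No position in the window satisfies it → formula fails.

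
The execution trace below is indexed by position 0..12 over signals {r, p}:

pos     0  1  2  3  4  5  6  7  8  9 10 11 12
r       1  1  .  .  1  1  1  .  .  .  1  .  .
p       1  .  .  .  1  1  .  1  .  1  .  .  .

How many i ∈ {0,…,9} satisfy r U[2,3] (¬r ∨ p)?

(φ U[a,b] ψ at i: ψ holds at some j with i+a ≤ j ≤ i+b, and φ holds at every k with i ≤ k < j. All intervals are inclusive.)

3

Evaluate at each i in [0,9]:
  i=0: ✓ (rhs at j=2; lhs holds on [0,1])
  i=1: ✗ (lhs fails at k=2 before rhs at j=3)
  i=2: ✗ (lhs fails at k=2 before rhs at j=4)
  i=3: ✗ (lhs fails at k=3 before rhs at j=5)
  i=4: ✓ (rhs at j=7; lhs holds on [4,6])
  i=5: ✓ (rhs at j=7; lhs holds on [5,6])
  i=6: ✗ (lhs fails at k=7 before rhs at j=8)
  i=7: ✗ (lhs fails at k=7 before rhs at j=9)
  i=8: ✗ (lhs fails at k=8 before rhs at j=11)
  i=9: ✗ (lhs fails at k=9 before rhs at j=11)
Positions where it holds: {0, 4, 5} → 3.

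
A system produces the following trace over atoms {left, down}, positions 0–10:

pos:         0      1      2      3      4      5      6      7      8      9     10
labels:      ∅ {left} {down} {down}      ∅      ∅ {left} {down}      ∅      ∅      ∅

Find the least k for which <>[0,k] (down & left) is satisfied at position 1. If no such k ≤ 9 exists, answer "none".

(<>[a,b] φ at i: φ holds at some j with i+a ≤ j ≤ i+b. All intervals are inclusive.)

none

Scan j = 1,2,… for (down & left):
  j=1: fails
  j=2: fails
  j=3: fails
  j=4: fails
  j=5: fails
  j=6: fails
  j=7: fails
  j=8: fails
  j=9: fails
  j=10: fails
No j in [1,10] satisfies it → none.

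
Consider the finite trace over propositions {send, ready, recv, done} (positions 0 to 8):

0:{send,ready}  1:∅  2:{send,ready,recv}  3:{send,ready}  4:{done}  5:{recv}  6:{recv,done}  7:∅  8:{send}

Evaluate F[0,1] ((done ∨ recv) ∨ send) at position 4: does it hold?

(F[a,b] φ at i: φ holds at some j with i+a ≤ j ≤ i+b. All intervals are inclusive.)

Yes

Check ((done ∨ recv) ∨ send) at each j in [4,5]:
  j=4: true
  j=5: true
Found at j=4 → formula holds.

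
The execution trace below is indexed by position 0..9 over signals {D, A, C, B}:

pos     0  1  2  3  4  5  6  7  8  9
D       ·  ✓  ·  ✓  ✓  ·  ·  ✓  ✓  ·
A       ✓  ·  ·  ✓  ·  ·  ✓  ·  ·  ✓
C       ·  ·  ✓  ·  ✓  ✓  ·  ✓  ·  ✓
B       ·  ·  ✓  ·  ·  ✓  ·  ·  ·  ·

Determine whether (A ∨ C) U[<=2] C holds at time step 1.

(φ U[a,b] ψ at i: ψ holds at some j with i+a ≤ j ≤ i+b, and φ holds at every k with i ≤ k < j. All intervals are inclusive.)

No

Need some j in [1,3] with C, and (A ∨ C) at every k in [1,j-1].
  j=1: C false.
  j=2: C holds, but (A ∨ C) fails at k=1 → not this j.
  j=3: C false.
No j in the window works → until fails.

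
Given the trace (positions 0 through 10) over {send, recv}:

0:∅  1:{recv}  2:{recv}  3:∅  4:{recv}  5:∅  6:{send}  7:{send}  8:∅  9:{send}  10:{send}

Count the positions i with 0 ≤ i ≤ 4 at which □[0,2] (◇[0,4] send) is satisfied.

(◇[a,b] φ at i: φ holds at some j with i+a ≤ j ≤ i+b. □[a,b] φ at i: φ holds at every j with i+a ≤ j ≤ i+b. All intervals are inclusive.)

Evaluate at each i in [0,4]:
  i=0: ✗ (fails at j=0)
  i=1: ✗ (fails at j=1)
  i=2: ✓ (all of [2,4])
  i=3: ✓ (all of [3,5])
  i=4: ✓ (all of [4,6])
Positions where it holds: {2, 3, 4} → 3.

3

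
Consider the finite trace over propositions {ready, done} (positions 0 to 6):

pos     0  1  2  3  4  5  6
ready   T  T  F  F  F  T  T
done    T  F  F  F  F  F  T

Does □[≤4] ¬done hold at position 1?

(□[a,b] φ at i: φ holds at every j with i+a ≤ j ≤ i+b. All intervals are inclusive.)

Check ¬done at every j in [1,5]:
  j=1: true
  j=2: true
  j=3: true
  j=4: true
  j=5: true
All positions satisfy it → formula holds.

True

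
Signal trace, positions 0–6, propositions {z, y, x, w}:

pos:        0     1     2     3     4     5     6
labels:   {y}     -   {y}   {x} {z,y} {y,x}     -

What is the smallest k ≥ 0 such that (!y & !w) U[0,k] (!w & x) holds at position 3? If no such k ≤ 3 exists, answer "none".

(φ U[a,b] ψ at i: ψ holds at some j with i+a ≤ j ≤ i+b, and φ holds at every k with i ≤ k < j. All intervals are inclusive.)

Need earliest j ≥ 3 with (!w & x), and (!y & !w) at every k in [3,j-1].
  j=3: rhs holds (empty prefix). k = 0.

0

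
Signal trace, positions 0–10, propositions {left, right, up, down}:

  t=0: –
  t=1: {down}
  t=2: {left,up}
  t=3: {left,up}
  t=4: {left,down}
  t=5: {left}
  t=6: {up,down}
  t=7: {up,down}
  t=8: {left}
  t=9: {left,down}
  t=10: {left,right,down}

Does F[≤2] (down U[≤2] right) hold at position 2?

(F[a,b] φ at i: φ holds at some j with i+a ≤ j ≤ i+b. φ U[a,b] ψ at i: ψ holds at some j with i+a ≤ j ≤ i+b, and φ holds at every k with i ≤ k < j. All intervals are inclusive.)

Check (down U[≤2] right) at each j in [2,4]:
  j=2: fails
  j=3: fails
  j=4: fails
No position in the window satisfies it → formula fails.

False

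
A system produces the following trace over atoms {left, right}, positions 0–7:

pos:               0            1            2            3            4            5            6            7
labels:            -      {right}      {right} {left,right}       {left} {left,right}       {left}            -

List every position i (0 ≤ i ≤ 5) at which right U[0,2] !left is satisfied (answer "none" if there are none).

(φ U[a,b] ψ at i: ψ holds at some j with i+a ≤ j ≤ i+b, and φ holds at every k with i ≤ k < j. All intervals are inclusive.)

0, 1, 2

Evaluate at each i in [0,5]:
  i=0: ✓ (rhs at j=0)
  i=1: ✓ (rhs at j=1)
  i=2: ✓ (rhs at j=2)
  i=3: ✗ (no rhs in [3,5])
  i=4: ✗ (no rhs in [4,6])
  i=5: ✗ (lhs fails at k=6 before rhs at j=7)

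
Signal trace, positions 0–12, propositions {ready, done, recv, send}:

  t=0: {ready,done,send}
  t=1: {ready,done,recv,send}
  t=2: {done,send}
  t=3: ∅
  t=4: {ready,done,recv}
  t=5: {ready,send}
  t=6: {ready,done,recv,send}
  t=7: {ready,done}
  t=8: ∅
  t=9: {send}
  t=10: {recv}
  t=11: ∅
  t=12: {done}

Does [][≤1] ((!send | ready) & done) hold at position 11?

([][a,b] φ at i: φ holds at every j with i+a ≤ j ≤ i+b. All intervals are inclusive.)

False

Check ((!send | ready) & done) at every j in [11,12]:
  j=11: false
  j=12: true
Fails at j=11 → formula fails.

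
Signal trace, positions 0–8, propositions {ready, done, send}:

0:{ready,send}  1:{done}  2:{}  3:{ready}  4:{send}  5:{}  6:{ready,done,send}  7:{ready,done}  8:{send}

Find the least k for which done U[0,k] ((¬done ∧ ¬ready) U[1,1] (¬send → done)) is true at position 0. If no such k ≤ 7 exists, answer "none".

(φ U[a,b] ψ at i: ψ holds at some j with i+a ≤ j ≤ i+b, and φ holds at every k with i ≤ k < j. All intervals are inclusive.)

none

Need earliest j ≥ 0 with ((¬done ∧ ¬ready) U[1,1] (¬send → done)), and done at every k in [0,j-1].
  j=0: rhs fails.
  j=1: rhs fails.
  j=2: rhs fails.
  j=3: rhs fails.
  j=4: rhs fails.
  j=5: rhs holds but lhs fails at k=0.
  j=6: rhs fails.
  j=7: rhs fails.
No witness within the range → none.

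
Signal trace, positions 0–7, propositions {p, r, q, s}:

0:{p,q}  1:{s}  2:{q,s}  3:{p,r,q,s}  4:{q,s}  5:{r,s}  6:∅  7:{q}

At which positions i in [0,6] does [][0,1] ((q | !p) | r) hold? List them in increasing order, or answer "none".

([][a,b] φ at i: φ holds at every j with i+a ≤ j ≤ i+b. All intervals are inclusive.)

0, 1, 2, 3, 4, 5, 6

Evaluate at each i in [0,6]:
  i=0: ✓ (all of [0,1])
  i=1: ✓ (all of [1,2])
  i=2: ✓ (all of [2,3])
  i=3: ✓ (all of [3,4])
  i=4: ✓ (all of [4,5])
  i=5: ✓ (all of [5,6])
  i=6: ✓ (all of [6,7])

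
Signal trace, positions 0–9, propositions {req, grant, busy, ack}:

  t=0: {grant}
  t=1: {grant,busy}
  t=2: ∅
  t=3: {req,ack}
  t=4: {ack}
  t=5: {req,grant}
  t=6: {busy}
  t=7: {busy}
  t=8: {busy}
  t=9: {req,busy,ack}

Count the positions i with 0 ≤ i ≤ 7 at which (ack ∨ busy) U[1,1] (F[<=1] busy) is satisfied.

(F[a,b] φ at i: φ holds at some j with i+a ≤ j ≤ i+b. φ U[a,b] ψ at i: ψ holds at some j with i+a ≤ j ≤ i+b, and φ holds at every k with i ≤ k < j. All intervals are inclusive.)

3

Evaluate at each i in [0,7]:
  i=0: ✗ (lhs fails at k=0 before rhs at j=1)
  i=1: ✗ (no rhs in [2,2])
  i=2: ✗ (no rhs in [3,3])
  i=3: ✗ (no rhs in [4,4])
  i=4: ✓ (rhs at j=5; lhs holds on [4,4])
  i=5: ✗ (lhs fails at k=5 before rhs at j=6)
  i=6: ✓ (rhs at j=7; lhs holds on [6,6])
  i=7: ✓ (rhs at j=8; lhs holds on [7,7])
Positions where it holds: {4, 6, 7} → 3.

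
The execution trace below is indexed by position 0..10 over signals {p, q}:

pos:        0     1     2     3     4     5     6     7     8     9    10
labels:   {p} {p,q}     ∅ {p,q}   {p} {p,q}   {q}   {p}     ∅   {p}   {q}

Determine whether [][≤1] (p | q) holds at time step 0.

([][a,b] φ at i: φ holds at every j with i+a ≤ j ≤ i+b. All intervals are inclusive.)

True

Check (p | q) at every j in [0,1]:
  j=0: true
  j=1: true
All positions satisfy it → formula holds.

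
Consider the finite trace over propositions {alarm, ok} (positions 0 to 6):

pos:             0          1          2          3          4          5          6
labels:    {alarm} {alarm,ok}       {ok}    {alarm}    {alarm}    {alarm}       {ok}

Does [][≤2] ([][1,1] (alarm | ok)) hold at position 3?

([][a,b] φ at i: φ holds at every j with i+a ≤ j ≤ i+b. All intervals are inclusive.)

Holds

Check [][1,1] (alarm | ok) at every j in [3,5]:
  j=3: holds on [4,4]
  j=4: holds on [5,5]
  j=5: holds on [6,6]
All positions satisfy it → formula holds.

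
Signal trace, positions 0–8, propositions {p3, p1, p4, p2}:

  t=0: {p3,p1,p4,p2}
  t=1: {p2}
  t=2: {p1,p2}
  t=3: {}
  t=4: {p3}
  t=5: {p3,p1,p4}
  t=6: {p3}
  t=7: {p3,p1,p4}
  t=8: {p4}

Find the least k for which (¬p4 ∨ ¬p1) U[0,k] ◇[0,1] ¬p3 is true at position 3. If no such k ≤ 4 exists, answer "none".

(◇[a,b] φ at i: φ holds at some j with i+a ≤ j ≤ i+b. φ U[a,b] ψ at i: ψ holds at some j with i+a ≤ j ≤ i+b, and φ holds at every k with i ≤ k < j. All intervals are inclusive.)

Need earliest j ≥ 3 with ◇[0,1] ¬p3, and (¬p4 ∨ ¬p1) at every k in [3,j-1].
  j=3: rhs holds (empty prefix). k = 0.

0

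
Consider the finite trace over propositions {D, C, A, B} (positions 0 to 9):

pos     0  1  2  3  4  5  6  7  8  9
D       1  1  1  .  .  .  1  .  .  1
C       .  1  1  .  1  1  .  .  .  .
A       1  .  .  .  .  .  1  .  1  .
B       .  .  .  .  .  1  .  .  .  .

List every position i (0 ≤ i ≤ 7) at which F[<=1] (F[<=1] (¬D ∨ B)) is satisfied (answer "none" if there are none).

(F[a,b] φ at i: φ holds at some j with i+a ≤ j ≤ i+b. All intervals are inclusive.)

Evaluate at each i in [0,7]:
  i=0: ✗ (none in [0,1])
  i=1: ✓ (witness j=2)
  i=2: ✓ (witness j=2)
  i=3: ✓ (witness j=3)
  i=4: ✓ (witness j=4)
  i=5: ✓ (witness j=5)
  i=6: ✓ (witness j=6)
  i=7: ✓ (witness j=7)

1, 2, 3, 4, 5, 6, 7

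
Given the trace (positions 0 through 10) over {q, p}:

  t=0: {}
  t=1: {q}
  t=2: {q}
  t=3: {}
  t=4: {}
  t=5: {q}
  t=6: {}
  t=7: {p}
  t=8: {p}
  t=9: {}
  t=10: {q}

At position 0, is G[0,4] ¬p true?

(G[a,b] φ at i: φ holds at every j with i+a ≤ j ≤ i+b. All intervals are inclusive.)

Check ¬p at every j in [0,4]:
  j=0: true
  j=1: true
  j=2: true
  j=3: true
  j=4: true
All positions satisfy it → formula holds.

True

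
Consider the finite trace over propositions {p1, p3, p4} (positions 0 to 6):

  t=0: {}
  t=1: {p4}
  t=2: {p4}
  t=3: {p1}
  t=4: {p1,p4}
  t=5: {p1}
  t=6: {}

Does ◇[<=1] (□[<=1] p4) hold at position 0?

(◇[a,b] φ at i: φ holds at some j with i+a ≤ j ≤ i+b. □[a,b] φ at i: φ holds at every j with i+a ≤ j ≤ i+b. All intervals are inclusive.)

Holds

Check □[<=1] p4 at each j in [0,1]:
  j=0: fails at 0
  j=1: holds on [1,2]
Found at j=1 → formula holds.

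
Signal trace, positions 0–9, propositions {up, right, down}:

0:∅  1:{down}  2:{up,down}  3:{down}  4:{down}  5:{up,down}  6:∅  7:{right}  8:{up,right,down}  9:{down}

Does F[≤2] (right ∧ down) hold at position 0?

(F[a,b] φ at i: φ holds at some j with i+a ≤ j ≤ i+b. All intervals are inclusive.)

Does not hold

Check (right ∧ down) at each j in [0,2]:
  j=0: false
  j=1: false
  j=2: false
No position in the window satisfies it → formula fails.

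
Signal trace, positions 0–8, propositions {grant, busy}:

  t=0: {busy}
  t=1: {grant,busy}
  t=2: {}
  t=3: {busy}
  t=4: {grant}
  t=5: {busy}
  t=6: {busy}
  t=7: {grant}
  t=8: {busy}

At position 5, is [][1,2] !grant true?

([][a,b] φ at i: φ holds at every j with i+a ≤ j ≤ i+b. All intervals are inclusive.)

Check !grant at every j in [6,7]:
  j=6: true
  j=7: false
Fails at j=7 → formula fails.

No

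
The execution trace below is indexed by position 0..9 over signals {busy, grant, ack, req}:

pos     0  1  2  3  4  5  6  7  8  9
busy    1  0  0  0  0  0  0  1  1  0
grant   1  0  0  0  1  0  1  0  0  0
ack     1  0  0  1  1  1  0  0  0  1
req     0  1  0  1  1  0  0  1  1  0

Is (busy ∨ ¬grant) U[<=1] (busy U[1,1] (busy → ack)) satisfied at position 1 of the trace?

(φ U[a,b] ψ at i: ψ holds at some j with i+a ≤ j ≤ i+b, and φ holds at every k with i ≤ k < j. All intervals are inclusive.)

No

Need some j in [1,2] with (busy U[1,1] (busy → ack)), and (busy ∨ ¬grant) at every k in [1,j-1].
  j=1: (busy U[1,1] (busy → ack)) — fails.
  j=2: (busy U[1,1] (busy → ack)) — fails.
No j in the window works → until fails.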